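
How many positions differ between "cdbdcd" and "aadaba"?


Comparing "cdbdcd" and "aadaba" position by position:
  Position 0: 'c' vs 'a' => DIFFER
  Position 1: 'd' vs 'a' => DIFFER
  Position 2: 'b' vs 'd' => DIFFER
  Position 3: 'd' vs 'a' => DIFFER
  Position 4: 'c' vs 'b' => DIFFER
  Position 5: 'd' vs 'a' => DIFFER
Positions that differ: 6

6


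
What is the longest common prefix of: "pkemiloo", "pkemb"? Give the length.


Words: pkemiloo, pkemb
  Position 0: all 'p' => match
  Position 1: all 'k' => match
  Position 2: all 'e' => match
  Position 3: all 'm' => match
  Position 4: ('i', 'b') => mismatch, stop
LCP = "pkem" (length 4)

4


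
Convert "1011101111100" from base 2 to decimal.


Input: "1011101111100" in base 2
Positional expansion:
  Digit '1' (value 1) x 2^12 = 4096
  Digit '0' (value 0) x 2^11 = 0
  Digit '1' (value 1) x 2^10 = 1024
  Digit '1' (value 1) x 2^9 = 512
  Digit '1' (value 1) x 2^8 = 256
  Digit '0' (value 0) x 2^7 = 0
  Digit '1' (value 1) x 2^6 = 64
  Digit '1' (value 1) x 2^5 = 32
  Digit '1' (value 1) x 2^4 = 16
  Digit '1' (value 1) x 2^3 = 8
  Digit '1' (value 1) x 2^2 = 4
  Digit '0' (value 0) x 2^1 = 0
  Digit '0' (value 0) x 2^0 = 0
Sum = 6012

6012


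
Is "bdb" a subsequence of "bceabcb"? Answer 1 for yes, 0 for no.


Check if "bdb" is a subsequence of "bceabcb"
Greedy scan:
  Position 0 ('b'): matches sub[0] = 'b'
  Position 1 ('c'): no match needed
  Position 2 ('e'): no match needed
  Position 3 ('a'): no match needed
  Position 4 ('b'): no match needed
  Position 5 ('c'): no match needed
  Position 6 ('b'): no match needed
Only matched 1/3 characters => not a subsequence

0


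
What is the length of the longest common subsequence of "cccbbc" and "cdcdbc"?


LCS of "cccbbc" and "cdcdbc"
DP table:
           c    d    c    d    b    c
      0    0    0    0    0    0    0
  c   0    1    1    1    1    1    1
  c   0    1    1    2    2    2    2
  c   0    1    1    2    2    2    3
  b   0    1    1    2    2    3    3
  b   0    1    1    2    2    3    3
  c   0    1    1    2    2    3    4
LCS length = dp[6][6] = 4

4


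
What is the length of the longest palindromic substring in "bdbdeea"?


Input: "bdbdeea"
Checking substrings for palindromes:
  [0:3] "bdb" (len 3) => palindrome
  [1:4] "dbd" (len 3) => palindrome
  [4:6] "ee" (len 2) => palindrome
Longest palindromic substring: "bdb" with length 3

3


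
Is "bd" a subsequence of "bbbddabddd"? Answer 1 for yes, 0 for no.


Check if "bd" is a subsequence of "bbbddabddd"
Greedy scan:
  Position 0 ('b'): matches sub[0] = 'b'
  Position 1 ('b'): no match needed
  Position 2 ('b'): no match needed
  Position 3 ('d'): matches sub[1] = 'd'
  Position 4 ('d'): no match needed
  Position 5 ('a'): no match needed
  Position 6 ('b'): no match needed
  Position 7 ('d'): no match needed
  Position 8 ('d'): no match needed
  Position 9 ('d'): no match needed
All 2 characters matched => is a subsequence

1


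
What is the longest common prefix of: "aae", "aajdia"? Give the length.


Words: aae, aajdia
  Position 0: all 'a' => match
  Position 1: all 'a' => match
  Position 2: ('e', 'j') => mismatch, stop
LCP = "aa" (length 2)

2


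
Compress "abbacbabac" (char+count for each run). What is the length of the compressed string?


Input: abbacbabac
Runs:
  'a' x 1 => "a1"
  'b' x 2 => "b2"
  'a' x 1 => "a1"
  'c' x 1 => "c1"
  'b' x 1 => "b1"
  'a' x 1 => "a1"
  'b' x 1 => "b1"
  'a' x 1 => "a1"
  'c' x 1 => "c1"
Compressed: "a1b2a1c1b1a1b1a1c1"
Compressed length: 18

18


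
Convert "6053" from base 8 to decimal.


Input: "6053" in base 8
Positional expansion:
  Digit '6' (value 6) x 8^3 = 3072
  Digit '0' (value 0) x 8^2 = 0
  Digit '5' (value 5) x 8^1 = 40
  Digit '3' (value 3) x 8^0 = 3
Sum = 3115

3115


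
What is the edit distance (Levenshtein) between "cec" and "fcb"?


Computing edit distance: "cec" -> "fcb"
DP table:
           f    c    b
      0    1    2    3
  c   1    1    1    2
  e   2    2    2    2
  c   3    3    2    3
Edit distance = dp[3][3] = 3

3


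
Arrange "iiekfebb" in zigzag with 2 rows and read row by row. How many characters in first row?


Zigzag "iiekfebb" into 2 rows:
Placing characters:
  'i' => row 0
  'i' => row 1
  'e' => row 0
  'k' => row 1
  'f' => row 0
  'e' => row 1
  'b' => row 0
  'b' => row 1
Rows:
  Row 0: "iefb"
  Row 1: "ikeb"
First row length: 4

4


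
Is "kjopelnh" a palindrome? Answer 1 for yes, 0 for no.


Input: kjopelnh
Reversed: hnlepojk
  Compare pos 0 ('k') with pos 7 ('h'): MISMATCH
  Compare pos 1 ('j') with pos 6 ('n'): MISMATCH
  Compare pos 2 ('o') with pos 5 ('l'): MISMATCH
  Compare pos 3 ('p') with pos 4 ('e'): MISMATCH
Result: not a palindrome

0


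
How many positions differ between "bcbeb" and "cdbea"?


Comparing "bcbeb" and "cdbea" position by position:
  Position 0: 'b' vs 'c' => DIFFER
  Position 1: 'c' vs 'd' => DIFFER
  Position 2: 'b' vs 'b' => same
  Position 3: 'e' vs 'e' => same
  Position 4: 'b' vs 'a' => DIFFER
Positions that differ: 3

3


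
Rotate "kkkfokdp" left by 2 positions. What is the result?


Input: "kkkfokdp", rotate left by 2
First 2 characters: "kk"
Remaining characters: "kfokdp"
Concatenate remaining + first: "kfokdp" + "kk" = "kfokdpkk"

kfokdpkk


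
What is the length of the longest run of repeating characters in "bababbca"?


Input: "bababbca"
Scanning for longest run:
  Position 1 ('a'): new char, reset run to 1
  Position 2 ('b'): new char, reset run to 1
  Position 3 ('a'): new char, reset run to 1
  Position 4 ('b'): new char, reset run to 1
  Position 5 ('b'): continues run of 'b', length=2
  Position 6 ('c'): new char, reset run to 1
  Position 7 ('a'): new char, reset run to 1
Longest run: 'b' with length 2

2


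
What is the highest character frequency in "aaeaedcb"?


Input: aaeaedcb
Character counts:
  'a': 3
  'b': 1
  'c': 1
  'd': 1
  'e': 2
Maximum frequency: 3

3


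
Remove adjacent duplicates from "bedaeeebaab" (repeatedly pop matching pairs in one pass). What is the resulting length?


Input: bedaeeebaab
Stack-based adjacent duplicate removal:
  Read 'b': push. Stack: b
  Read 'e': push. Stack: be
  Read 'd': push. Stack: bed
  Read 'a': push. Stack: beda
  Read 'e': push. Stack: bedae
  Read 'e': matches stack top 'e' => pop. Stack: beda
  Read 'e': push. Stack: bedae
  Read 'b': push. Stack: bedaeb
  Read 'a': push. Stack: bedaeba
  Read 'a': matches stack top 'a' => pop. Stack: bedaeb
  Read 'b': matches stack top 'b' => pop. Stack: bedae
Final stack: "bedae" (length 5)

5


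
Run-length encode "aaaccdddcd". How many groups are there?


Input: aaaccdddcd
Scanning for consecutive runs:
  Group 1: 'a' x 3 (positions 0-2)
  Group 2: 'c' x 2 (positions 3-4)
  Group 3: 'd' x 3 (positions 5-7)
  Group 4: 'c' x 1 (positions 8-8)
  Group 5: 'd' x 1 (positions 9-9)
Total groups: 5

5


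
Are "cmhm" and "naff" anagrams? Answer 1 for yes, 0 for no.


Strings: "cmhm", "naff"
Sorted first:  chmm
Sorted second: affn
Differ at position 0: 'c' vs 'a' => not anagrams

0


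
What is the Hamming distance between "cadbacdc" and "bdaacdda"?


Comparing "cadbacdc" and "bdaacdda" position by position:
  Position 0: 'c' vs 'b' => differ
  Position 1: 'a' vs 'd' => differ
  Position 2: 'd' vs 'a' => differ
  Position 3: 'b' vs 'a' => differ
  Position 4: 'a' vs 'c' => differ
  Position 5: 'c' vs 'd' => differ
  Position 6: 'd' vs 'd' => same
  Position 7: 'c' vs 'a' => differ
Total differences (Hamming distance): 7

7


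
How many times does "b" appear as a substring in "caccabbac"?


Searching for "b" in "caccabbac"
Scanning each position:
  Position 0: "c" => no
  Position 1: "a" => no
  Position 2: "c" => no
  Position 3: "c" => no
  Position 4: "a" => no
  Position 5: "b" => MATCH
  Position 6: "b" => MATCH
  Position 7: "a" => no
  Position 8: "c" => no
Total occurrences: 2

2


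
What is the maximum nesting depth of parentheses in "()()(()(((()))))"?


Input: "()()(()(((()))))"
Tracking depth:
  Position 0 '(': depth becomes 1
  Position 1 ')': depth becomes 0
  Position 2 '(': depth becomes 1
  Position 3 ')': depth becomes 0
  Position 4 '(': depth becomes 1
  Position 5 '(': depth becomes 2
  Position 6 ')': depth becomes 1
  Position 7 '(': depth becomes 2
  Position 8 '(': depth becomes 3
  Position 9 '(': depth becomes 4
  Position 10 '(': depth becomes 5
  Position 11 ')': depth becomes 4
  Position 12 ')': depth becomes 3
  Position 13 ')': depth becomes 2
  Position 14 ')': depth becomes 1
  Position 15 ')': depth becomes 0
Maximum depth reached: 5

5


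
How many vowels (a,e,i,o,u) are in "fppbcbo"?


Input: fppbcbo
Checking each character:
  'f' at position 0: consonant
  'p' at position 1: consonant
  'p' at position 2: consonant
  'b' at position 3: consonant
  'c' at position 4: consonant
  'b' at position 5: consonant
  'o' at position 6: vowel (running total: 1)
Total vowels: 1

1


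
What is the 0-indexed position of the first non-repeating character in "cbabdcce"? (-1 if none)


Input: cbabdcce
Character frequencies:
  'a': 1
  'b': 2
  'c': 3
  'd': 1
  'e': 1
Scanning left to right for freq == 1:
  Position 0 ('c'): freq=3, skip
  Position 1 ('b'): freq=2, skip
  Position 2 ('a'): unique! => answer = 2

2


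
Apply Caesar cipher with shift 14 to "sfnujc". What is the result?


Caesar cipher: shift "sfnujc" by 14
  's' (pos 18) + 14 = pos 6 = 'g'
  'f' (pos 5) + 14 = pos 19 = 't'
  'n' (pos 13) + 14 = pos 1 = 'b'
  'u' (pos 20) + 14 = pos 8 = 'i'
  'j' (pos 9) + 14 = pos 23 = 'x'
  'c' (pos 2) + 14 = pos 16 = 'q'
Result: gtbixq

gtbixq


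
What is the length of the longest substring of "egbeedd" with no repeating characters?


Input: "egbeedd"
Sliding window (track last position of each char):
  Position 0 ('e'): window [0,0] length 1 -- new best
  Position 1 ('g'): window [0,1] length 2 -- new best
  Position 2 ('b'): window [0,2] length 3 -- new best
  Position 3 ('e'): repeat (last at 0), move window start to 1
  Position 3 ('e'): window [1,3] length 3
  Position 4 ('e'): repeat (last at 3), move window start to 4
  Position 4 ('e'): window [4,4] length 1
  Position 5 ('d'): window [4,5] length 2
  Position 6 ('d'): repeat (last at 5), move window start to 6
  Position 6 ('d'): window [6,6] length 1
Longest substring with no repeats: "egb" with length 3

3


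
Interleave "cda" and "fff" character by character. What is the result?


Interleaving "cda" and "fff":
  Position 0: 'c' from first, 'f' from second => "cf"
  Position 1: 'd' from first, 'f' from second => "df"
  Position 2: 'a' from first, 'f' from second => "af"
Result: cfdfaf

cfdfaf


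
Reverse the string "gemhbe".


Input: gemhbe
Reading characters right to left:
  Position 5: 'e'
  Position 4: 'b'
  Position 3: 'h'
  Position 2: 'm'
  Position 1: 'e'
  Position 0: 'g'
Reversed: ebhmeg

ebhmeg


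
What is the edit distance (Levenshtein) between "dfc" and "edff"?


Computing edit distance: "dfc" -> "edff"
DP table:
           e    d    f    f
      0    1    2    3    4
  d   1    1    1    2    3
  f   2    2    2    1    2
  c   3    3    3    2    2
Edit distance = dp[3][4] = 2

2


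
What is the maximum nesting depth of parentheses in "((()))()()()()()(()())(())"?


Input: "((()))()()()()()(()())(())"
Tracking depth:
  Position 0 '(': depth becomes 1
  Position 1 '(': depth becomes 2
  Position 2 '(': depth becomes 3
  Position 3 ')': depth becomes 2
  Position 4 ')': depth becomes 1
  Position 5 ')': depth becomes 0
  Position 6 '(': depth becomes 1
  Position 7 ')': depth becomes 0
  Position 8 '(': depth becomes 1
  Position 9 ')': depth becomes 0
  Position 10 '(': depth becomes 1
  Position 11 ')': depth becomes 0
  Position 12 '(': depth becomes 1
  Position 13 ')': depth becomes 0
  Position 14 '(': depth becomes 1
  Position 15 ')': depth becomes 0
  Position 16 '(': depth becomes 1
  Position 17 '(': depth becomes 2
  Position 18 ')': depth becomes 1
  Position 19 '(': depth becomes 2
  Position 20 ')': depth becomes 1
  Position 21 ')': depth becomes 0
  Position 22 '(': depth becomes 1
  Position 23 '(': depth becomes 2
  Position 24 ')': depth becomes 1
  Position 25 ')': depth becomes 0
Maximum depth reached: 3

3


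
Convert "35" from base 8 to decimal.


Input: "35" in base 8
Positional expansion:
  Digit '3' (value 3) x 8^1 = 24
  Digit '5' (value 5) x 8^0 = 5
Sum = 29

29


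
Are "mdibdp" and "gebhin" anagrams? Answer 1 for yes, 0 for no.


Strings: "mdibdp", "gebhin"
Sorted first:  bddimp
Sorted second: beghin
Differ at position 1: 'd' vs 'e' => not anagrams

0


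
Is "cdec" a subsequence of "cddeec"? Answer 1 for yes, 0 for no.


Check if "cdec" is a subsequence of "cddeec"
Greedy scan:
  Position 0 ('c'): matches sub[0] = 'c'
  Position 1 ('d'): matches sub[1] = 'd'
  Position 2 ('d'): no match needed
  Position 3 ('e'): matches sub[2] = 'e'
  Position 4 ('e'): no match needed
  Position 5 ('c'): matches sub[3] = 'c'
All 4 characters matched => is a subsequence

1


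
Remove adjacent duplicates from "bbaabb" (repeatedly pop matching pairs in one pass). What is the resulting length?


Input: bbaabb
Stack-based adjacent duplicate removal:
  Read 'b': push. Stack: b
  Read 'b': matches stack top 'b' => pop. Stack: (empty)
  Read 'a': push. Stack: a
  Read 'a': matches stack top 'a' => pop. Stack: (empty)
  Read 'b': push. Stack: b
  Read 'b': matches stack top 'b' => pop. Stack: (empty)
Final stack: "" (length 0)

0


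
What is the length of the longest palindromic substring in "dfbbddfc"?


Input: "dfbbddfc"
Checking substrings for palindromes:
  [2:4] "bb" (len 2) => palindrome
  [4:6] "dd" (len 2) => palindrome
Longest palindromic substring: "bb" with length 2

2


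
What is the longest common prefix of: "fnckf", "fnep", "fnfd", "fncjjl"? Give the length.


Words: fnckf, fnep, fnfd, fncjjl
  Position 0: all 'f' => match
  Position 1: all 'n' => match
  Position 2: ('c', 'e', 'f', 'c') => mismatch, stop
LCP = "fn" (length 2)

2


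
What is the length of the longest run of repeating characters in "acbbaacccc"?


Input: "acbbaacccc"
Scanning for longest run:
  Position 1 ('c'): new char, reset run to 1
  Position 2 ('b'): new char, reset run to 1
  Position 3 ('b'): continues run of 'b', length=2
  Position 4 ('a'): new char, reset run to 1
  Position 5 ('a'): continues run of 'a', length=2
  Position 6 ('c'): new char, reset run to 1
  Position 7 ('c'): continues run of 'c', length=2
  Position 8 ('c'): continues run of 'c', length=3
  Position 9 ('c'): continues run of 'c', length=4
Longest run: 'c' with length 4

4


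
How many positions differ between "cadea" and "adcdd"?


Comparing "cadea" and "adcdd" position by position:
  Position 0: 'c' vs 'a' => DIFFER
  Position 1: 'a' vs 'd' => DIFFER
  Position 2: 'd' vs 'c' => DIFFER
  Position 3: 'e' vs 'd' => DIFFER
  Position 4: 'a' vs 'd' => DIFFER
Positions that differ: 5

5


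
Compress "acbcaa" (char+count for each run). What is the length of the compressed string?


Input: acbcaa
Runs:
  'a' x 1 => "a1"
  'c' x 1 => "c1"
  'b' x 1 => "b1"
  'c' x 1 => "c1"
  'a' x 2 => "a2"
Compressed: "a1c1b1c1a2"
Compressed length: 10

10


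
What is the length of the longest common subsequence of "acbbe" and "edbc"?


LCS of "acbbe" and "edbc"
DP table:
           e    d    b    c
      0    0    0    0    0
  a   0    0    0    0    0
  c   0    0    0    0    1
  b   0    0    0    1    1
  b   0    0    0    1    1
  e   0    1    1    1    1
LCS length = dp[5][4] = 1

1


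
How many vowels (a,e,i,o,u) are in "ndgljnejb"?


Input: ndgljnejb
Checking each character:
  'n' at position 0: consonant
  'd' at position 1: consonant
  'g' at position 2: consonant
  'l' at position 3: consonant
  'j' at position 4: consonant
  'n' at position 5: consonant
  'e' at position 6: vowel (running total: 1)
  'j' at position 7: consonant
  'b' at position 8: consonant
Total vowels: 1

1


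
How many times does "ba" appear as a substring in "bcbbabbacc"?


Searching for "ba" in "bcbbabbacc"
Scanning each position:
  Position 0: "bc" => no
  Position 1: "cb" => no
  Position 2: "bb" => no
  Position 3: "ba" => MATCH
  Position 4: "ab" => no
  Position 5: "bb" => no
  Position 6: "ba" => MATCH
  Position 7: "ac" => no
  Position 8: "cc" => no
Total occurrences: 2

2


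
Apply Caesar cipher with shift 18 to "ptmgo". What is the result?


Caesar cipher: shift "ptmgo" by 18
  'p' (pos 15) + 18 = pos 7 = 'h'
  't' (pos 19) + 18 = pos 11 = 'l'
  'm' (pos 12) + 18 = pos 4 = 'e'
  'g' (pos 6) + 18 = pos 24 = 'y'
  'o' (pos 14) + 18 = pos 6 = 'g'
Result: hleyg

hleyg


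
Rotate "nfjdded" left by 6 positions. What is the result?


Input: "nfjdded", rotate left by 6
First 6 characters: "nfjdde"
Remaining characters: "d"
Concatenate remaining + first: "d" + "nfjdde" = "dnfjdde"

dnfjdde


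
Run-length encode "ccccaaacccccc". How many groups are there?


Input: ccccaaacccccc
Scanning for consecutive runs:
  Group 1: 'c' x 4 (positions 0-3)
  Group 2: 'a' x 3 (positions 4-6)
  Group 3: 'c' x 6 (positions 7-12)
Total groups: 3

3


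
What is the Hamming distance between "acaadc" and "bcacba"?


Comparing "acaadc" and "bcacba" position by position:
  Position 0: 'a' vs 'b' => differ
  Position 1: 'c' vs 'c' => same
  Position 2: 'a' vs 'a' => same
  Position 3: 'a' vs 'c' => differ
  Position 4: 'd' vs 'b' => differ
  Position 5: 'c' vs 'a' => differ
Total differences (Hamming distance): 4

4


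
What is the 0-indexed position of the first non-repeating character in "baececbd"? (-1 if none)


Input: baececbd
Character frequencies:
  'a': 1
  'b': 2
  'c': 2
  'd': 1
  'e': 2
Scanning left to right for freq == 1:
  Position 0 ('b'): freq=2, skip
  Position 1 ('a'): unique! => answer = 1

1


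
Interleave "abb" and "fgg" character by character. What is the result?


Interleaving "abb" and "fgg":
  Position 0: 'a' from first, 'f' from second => "af"
  Position 1: 'b' from first, 'g' from second => "bg"
  Position 2: 'b' from first, 'g' from second => "bg"
Result: afbgbg

afbgbg


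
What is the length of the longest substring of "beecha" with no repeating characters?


Input: "beecha"
Sliding window (track last position of each char):
  Position 0 ('b'): window [0,0] length 1 -- new best
  Position 1 ('e'): window [0,1] length 2 -- new best
  Position 2 ('e'): repeat (last at 1), move window start to 2
  Position 2 ('e'): window [2,2] length 1
  Position 3 ('c'): window [2,3] length 2
  Position 4 ('h'): window [2,4] length 3 -- new best
  Position 5 ('a'): window [2,5] length 4 -- new best
Longest substring with no repeats: "echa" with length 4

4


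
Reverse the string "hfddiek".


Input: hfddiek
Reading characters right to left:
  Position 6: 'k'
  Position 5: 'e'
  Position 4: 'i'
  Position 3: 'd'
  Position 2: 'd'
  Position 1: 'f'
  Position 0: 'h'
Reversed: keiddfh

keiddfh


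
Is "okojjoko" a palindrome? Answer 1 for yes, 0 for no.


Input: okojjoko
Reversed: okojjoko
  Compare pos 0 ('o') with pos 7 ('o'): match
  Compare pos 1 ('k') with pos 6 ('k'): match
  Compare pos 2 ('o') with pos 5 ('o'): match
  Compare pos 3 ('j') with pos 4 ('j'): match
Result: palindrome

1


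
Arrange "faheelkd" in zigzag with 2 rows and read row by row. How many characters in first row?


Zigzag "faheelkd" into 2 rows:
Placing characters:
  'f' => row 0
  'a' => row 1
  'h' => row 0
  'e' => row 1
  'e' => row 0
  'l' => row 1
  'k' => row 0
  'd' => row 1
Rows:
  Row 0: "fhek"
  Row 1: "aeld"
First row length: 4

4


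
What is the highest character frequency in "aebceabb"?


Input: aebceabb
Character counts:
  'a': 2
  'b': 3
  'c': 1
  'e': 2
Maximum frequency: 3

3


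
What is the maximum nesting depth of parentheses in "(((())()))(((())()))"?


Input: "(((())()))(((())()))"
Tracking depth:
  Position 0 '(': depth becomes 1
  Position 1 '(': depth becomes 2
  Position 2 '(': depth becomes 3
  Position 3 '(': depth becomes 4
  Position 4 ')': depth becomes 3
  Position 5 ')': depth becomes 2
  Position 6 '(': depth becomes 3
  Position 7 ')': depth becomes 2
  Position 8 ')': depth becomes 1
  Position 9 ')': depth becomes 0
  Position 10 '(': depth becomes 1
  Position 11 '(': depth becomes 2
  Position 12 '(': depth becomes 3
  Position 13 '(': depth becomes 4
  Position 14 ')': depth becomes 3
  Position 15 ')': depth becomes 2
  Position 16 '(': depth becomes 3
  Position 17 ')': depth becomes 2
  Position 18 ')': depth becomes 1
  Position 19 ')': depth becomes 0
Maximum depth reached: 4

4


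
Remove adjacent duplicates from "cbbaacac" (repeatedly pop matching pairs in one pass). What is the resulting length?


Input: cbbaacac
Stack-based adjacent duplicate removal:
  Read 'c': push. Stack: c
  Read 'b': push. Stack: cb
  Read 'b': matches stack top 'b' => pop. Stack: c
  Read 'a': push. Stack: ca
  Read 'a': matches stack top 'a' => pop. Stack: c
  Read 'c': matches stack top 'c' => pop. Stack: (empty)
  Read 'a': push. Stack: a
  Read 'c': push. Stack: ac
Final stack: "ac" (length 2)

2


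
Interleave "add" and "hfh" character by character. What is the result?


Interleaving "add" and "hfh":
  Position 0: 'a' from first, 'h' from second => "ah"
  Position 1: 'd' from first, 'f' from second => "df"
  Position 2: 'd' from first, 'h' from second => "dh"
Result: ahdfdh

ahdfdh


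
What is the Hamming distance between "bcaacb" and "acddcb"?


Comparing "bcaacb" and "acddcb" position by position:
  Position 0: 'b' vs 'a' => differ
  Position 1: 'c' vs 'c' => same
  Position 2: 'a' vs 'd' => differ
  Position 3: 'a' vs 'd' => differ
  Position 4: 'c' vs 'c' => same
  Position 5: 'b' vs 'b' => same
Total differences (Hamming distance): 3

3


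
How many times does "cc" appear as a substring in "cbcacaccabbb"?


Searching for "cc" in "cbcacaccabbb"
Scanning each position:
  Position 0: "cb" => no
  Position 1: "bc" => no
  Position 2: "ca" => no
  Position 3: "ac" => no
  Position 4: "ca" => no
  Position 5: "ac" => no
  Position 6: "cc" => MATCH
  Position 7: "ca" => no
  Position 8: "ab" => no
  Position 9: "bb" => no
  Position 10: "bb" => no
Total occurrences: 1

1


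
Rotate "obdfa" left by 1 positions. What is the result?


Input: "obdfa", rotate left by 1
First 1 characters: "o"
Remaining characters: "bdfa"
Concatenate remaining + first: "bdfa" + "o" = "bdfao"

bdfao


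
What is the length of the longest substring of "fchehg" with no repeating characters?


Input: "fchehg"
Sliding window (track last position of each char):
  Position 0 ('f'): window [0,0] length 1 -- new best
  Position 1 ('c'): window [0,1] length 2 -- new best
  Position 2 ('h'): window [0,2] length 3 -- new best
  Position 3 ('e'): window [0,3] length 4 -- new best
  Position 4 ('h'): repeat (last at 2), move window start to 3
  Position 4 ('h'): window [3,4] length 2
  Position 5 ('g'): window [3,5] length 3
Longest substring with no repeats: "fche" with length 4

4


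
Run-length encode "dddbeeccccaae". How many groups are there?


Input: dddbeeccccaae
Scanning for consecutive runs:
  Group 1: 'd' x 3 (positions 0-2)
  Group 2: 'b' x 1 (positions 3-3)
  Group 3: 'e' x 2 (positions 4-5)
  Group 4: 'c' x 4 (positions 6-9)
  Group 5: 'a' x 2 (positions 10-11)
  Group 6: 'e' x 1 (positions 12-12)
Total groups: 6

6


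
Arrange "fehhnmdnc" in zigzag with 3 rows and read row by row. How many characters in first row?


Zigzag "fehhnmdnc" into 3 rows:
Placing characters:
  'f' => row 0
  'e' => row 1
  'h' => row 2
  'h' => row 1
  'n' => row 0
  'm' => row 1
  'd' => row 2
  'n' => row 1
  'c' => row 0
Rows:
  Row 0: "fnc"
  Row 1: "ehmn"
  Row 2: "hd"
First row length: 3

3


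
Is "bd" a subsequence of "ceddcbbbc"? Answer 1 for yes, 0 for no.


Check if "bd" is a subsequence of "ceddcbbbc"
Greedy scan:
  Position 0 ('c'): no match needed
  Position 1 ('e'): no match needed
  Position 2 ('d'): no match needed
  Position 3 ('d'): no match needed
  Position 4 ('c'): no match needed
  Position 5 ('b'): matches sub[0] = 'b'
  Position 6 ('b'): no match needed
  Position 7 ('b'): no match needed
  Position 8 ('c'): no match needed
Only matched 1/2 characters => not a subsequence

0


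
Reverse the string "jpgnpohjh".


Input: jpgnpohjh
Reading characters right to left:
  Position 8: 'h'
  Position 7: 'j'
  Position 6: 'h'
  Position 5: 'o'
  Position 4: 'p'
  Position 3: 'n'
  Position 2: 'g'
  Position 1: 'p'
  Position 0: 'j'
Reversed: hjhopngpj

hjhopngpj


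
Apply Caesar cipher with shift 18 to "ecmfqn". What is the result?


Caesar cipher: shift "ecmfqn" by 18
  'e' (pos 4) + 18 = pos 22 = 'w'
  'c' (pos 2) + 18 = pos 20 = 'u'
  'm' (pos 12) + 18 = pos 4 = 'e'
  'f' (pos 5) + 18 = pos 23 = 'x'
  'q' (pos 16) + 18 = pos 8 = 'i'
  'n' (pos 13) + 18 = pos 5 = 'f'
Result: wuexif

wuexif


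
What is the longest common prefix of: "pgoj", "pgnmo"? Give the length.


Words: pgoj, pgnmo
  Position 0: all 'p' => match
  Position 1: all 'g' => match
  Position 2: ('o', 'n') => mismatch, stop
LCP = "pg" (length 2)

2


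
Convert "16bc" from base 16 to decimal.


Input: "16bc" in base 16
Positional expansion:
  Digit '1' (value 1) x 16^3 = 4096
  Digit '6' (value 6) x 16^2 = 1536
  Digit 'b' (value 11) x 16^1 = 176
  Digit 'c' (value 12) x 16^0 = 12
Sum = 5820

5820


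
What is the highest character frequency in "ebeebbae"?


Input: ebeebbae
Character counts:
  'a': 1
  'b': 3
  'e': 4
Maximum frequency: 4

4


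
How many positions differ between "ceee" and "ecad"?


Comparing "ceee" and "ecad" position by position:
  Position 0: 'c' vs 'e' => DIFFER
  Position 1: 'e' vs 'c' => DIFFER
  Position 2: 'e' vs 'a' => DIFFER
  Position 3: 'e' vs 'd' => DIFFER
Positions that differ: 4

4


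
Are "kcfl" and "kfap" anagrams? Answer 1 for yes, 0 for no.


Strings: "kcfl", "kfap"
Sorted first:  cfkl
Sorted second: afkp
Differ at position 0: 'c' vs 'a' => not anagrams

0


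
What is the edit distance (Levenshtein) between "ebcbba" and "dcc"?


Computing edit distance: "ebcbba" -> "dcc"
DP table:
           d    c    c
      0    1    2    3
  e   1    1    2    3
  b   2    2    2    3
  c   3    3    2    2
  b   4    4    3    3
  b   5    5    4    4
  a   6    6    5    5
Edit distance = dp[6][3] = 5

5


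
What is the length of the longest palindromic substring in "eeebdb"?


Input: "eeebdb"
Checking substrings for palindromes:
  [0:3] "eee" (len 3) => palindrome
  [3:6] "bdb" (len 3) => palindrome
  [0:2] "ee" (len 2) => palindrome
  [1:3] "ee" (len 2) => palindrome
Longest palindromic substring: "eee" with length 3

3


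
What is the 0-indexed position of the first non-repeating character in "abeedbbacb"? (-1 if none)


Input: abeedbbacb
Character frequencies:
  'a': 2
  'b': 4
  'c': 1
  'd': 1
  'e': 2
Scanning left to right for freq == 1:
  Position 0 ('a'): freq=2, skip
  Position 1 ('b'): freq=4, skip
  Position 2 ('e'): freq=2, skip
  Position 3 ('e'): freq=2, skip
  Position 4 ('d'): unique! => answer = 4

4


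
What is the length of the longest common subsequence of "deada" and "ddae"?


LCS of "deada" and "ddae"
DP table:
           d    d    a    e
      0    0    0    0    0
  d   0    1    1    1    1
  e   0    1    1    1    2
  a   0    1    1    2    2
  d   0    1    2    2    2
  a   0    1    2    3    3
LCS length = dp[5][4] = 3

3


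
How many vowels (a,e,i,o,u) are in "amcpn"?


Input: amcpn
Checking each character:
  'a' at position 0: vowel (running total: 1)
  'm' at position 1: consonant
  'c' at position 2: consonant
  'p' at position 3: consonant
  'n' at position 4: consonant
Total vowels: 1

1


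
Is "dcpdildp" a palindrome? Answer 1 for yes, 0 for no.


Input: dcpdildp
Reversed: pdlidpcd
  Compare pos 0 ('d') with pos 7 ('p'): MISMATCH
  Compare pos 1 ('c') with pos 6 ('d'): MISMATCH
  Compare pos 2 ('p') with pos 5 ('l'): MISMATCH
  Compare pos 3 ('d') with pos 4 ('i'): MISMATCH
Result: not a palindrome

0


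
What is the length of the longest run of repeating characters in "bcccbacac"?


Input: "bcccbacac"
Scanning for longest run:
  Position 1 ('c'): new char, reset run to 1
  Position 2 ('c'): continues run of 'c', length=2
  Position 3 ('c'): continues run of 'c', length=3
  Position 4 ('b'): new char, reset run to 1
  Position 5 ('a'): new char, reset run to 1
  Position 6 ('c'): new char, reset run to 1
  Position 7 ('a'): new char, reset run to 1
  Position 8 ('c'): new char, reset run to 1
Longest run: 'c' with length 3

3


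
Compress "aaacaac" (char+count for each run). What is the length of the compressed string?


Input: aaacaac
Runs:
  'a' x 3 => "a3"
  'c' x 1 => "c1"
  'a' x 2 => "a2"
  'c' x 1 => "c1"
Compressed: "a3c1a2c1"
Compressed length: 8

8


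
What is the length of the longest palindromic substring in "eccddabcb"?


Input: "eccddabcb"
Checking substrings for palindromes:
  [6:9] "bcb" (len 3) => palindrome
  [1:3] "cc" (len 2) => palindrome
  [3:5] "dd" (len 2) => palindrome
Longest palindromic substring: "bcb" with length 3

3


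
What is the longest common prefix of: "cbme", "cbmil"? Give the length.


Words: cbme, cbmil
  Position 0: all 'c' => match
  Position 1: all 'b' => match
  Position 2: all 'm' => match
  Position 3: ('e', 'i') => mismatch, stop
LCP = "cbm" (length 3)

3


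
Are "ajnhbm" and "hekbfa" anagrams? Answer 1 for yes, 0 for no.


Strings: "ajnhbm", "hekbfa"
Sorted first:  abhjmn
Sorted second: abefhk
Differ at position 2: 'h' vs 'e' => not anagrams

0


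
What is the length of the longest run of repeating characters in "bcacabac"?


Input: "bcacabac"
Scanning for longest run:
  Position 1 ('c'): new char, reset run to 1
  Position 2 ('a'): new char, reset run to 1
  Position 3 ('c'): new char, reset run to 1
  Position 4 ('a'): new char, reset run to 1
  Position 5 ('b'): new char, reset run to 1
  Position 6 ('a'): new char, reset run to 1
  Position 7 ('c'): new char, reset run to 1
Longest run: 'b' with length 1

1


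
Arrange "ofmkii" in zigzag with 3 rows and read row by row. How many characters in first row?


Zigzag "ofmkii" into 3 rows:
Placing characters:
  'o' => row 0
  'f' => row 1
  'm' => row 2
  'k' => row 1
  'i' => row 0
  'i' => row 1
Rows:
  Row 0: "oi"
  Row 1: "fki"
  Row 2: "m"
First row length: 2

2


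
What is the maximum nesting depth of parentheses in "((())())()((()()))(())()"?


Input: "((())())()((()()))(())()"
Tracking depth:
  Position 0 '(': depth becomes 1
  Position 1 '(': depth becomes 2
  Position 2 '(': depth becomes 3
  Position 3 ')': depth becomes 2
  Position 4 ')': depth becomes 1
  Position 5 '(': depth becomes 2
  Position 6 ')': depth becomes 1
  Position 7 ')': depth becomes 0
  Position 8 '(': depth becomes 1
  Position 9 ')': depth becomes 0
  Position 10 '(': depth becomes 1
  Position 11 '(': depth becomes 2
  Position 12 '(': depth becomes 3
  Position 13 ')': depth becomes 2
  Position 14 '(': depth becomes 3
  Position 15 ')': depth becomes 2
  Position 16 ')': depth becomes 1
  Position 17 ')': depth becomes 0
  Position 18 '(': depth becomes 1
  Position 19 '(': depth becomes 2
  Position 20 ')': depth becomes 1
  Position 21 ')': depth becomes 0
  Position 22 '(': depth becomes 1
  Position 23 ')': depth becomes 0
Maximum depth reached: 3

3


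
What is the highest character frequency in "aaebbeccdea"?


Input: aaebbeccdea
Character counts:
  'a': 3
  'b': 2
  'c': 2
  'd': 1
  'e': 3
Maximum frequency: 3

3


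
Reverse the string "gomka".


Input: gomka
Reading characters right to left:
  Position 4: 'a'
  Position 3: 'k'
  Position 2: 'm'
  Position 1: 'o'
  Position 0: 'g'
Reversed: akmog

akmog


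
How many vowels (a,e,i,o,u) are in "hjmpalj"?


Input: hjmpalj
Checking each character:
  'h' at position 0: consonant
  'j' at position 1: consonant
  'm' at position 2: consonant
  'p' at position 3: consonant
  'a' at position 4: vowel (running total: 1)
  'l' at position 5: consonant
  'j' at position 6: consonant
Total vowels: 1

1


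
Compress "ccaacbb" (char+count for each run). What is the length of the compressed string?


Input: ccaacbb
Runs:
  'c' x 2 => "c2"
  'a' x 2 => "a2"
  'c' x 1 => "c1"
  'b' x 2 => "b2"
Compressed: "c2a2c1b2"
Compressed length: 8

8


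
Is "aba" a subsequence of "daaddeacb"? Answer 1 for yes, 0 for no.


Check if "aba" is a subsequence of "daaddeacb"
Greedy scan:
  Position 0 ('d'): no match needed
  Position 1 ('a'): matches sub[0] = 'a'
  Position 2 ('a'): no match needed
  Position 3 ('d'): no match needed
  Position 4 ('d'): no match needed
  Position 5 ('e'): no match needed
  Position 6 ('a'): no match needed
  Position 7 ('c'): no match needed
  Position 8 ('b'): matches sub[1] = 'b'
Only matched 2/3 characters => not a subsequence

0


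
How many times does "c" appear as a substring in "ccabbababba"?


Searching for "c" in "ccabbababba"
Scanning each position:
  Position 0: "c" => MATCH
  Position 1: "c" => MATCH
  Position 2: "a" => no
  Position 3: "b" => no
  Position 4: "b" => no
  Position 5: "a" => no
  Position 6: "b" => no
  Position 7: "a" => no
  Position 8: "b" => no
  Position 9: "b" => no
  Position 10: "a" => no
Total occurrences: 2

2


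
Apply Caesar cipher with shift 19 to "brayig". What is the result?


Caesar cipher: shift "brayig" by 19
  'b' (pos 1) + 19 = pos 20 = 'u'
  'r' (pos 17) + 19 = pos 10 = 'k'
  'a' (pos 0) + 19 = pos 19 = 't'
  'y' (pos 24) + 19 = pos 17 = 'r'
  'i' (pos 8) + 19 = pos 1 = 'b'
  'g' (pos 6) + 19 = pos 25 = 'z'
Result: uktrbz

uktrbz


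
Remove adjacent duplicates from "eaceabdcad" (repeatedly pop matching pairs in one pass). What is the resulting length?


Input: eaceabdcad
Stack-based adjacent duplicate removal:
  Read 'e': push. Stack: e
  Read 'a': push. Stack: ea
  Read 'c': push. Stack: eac
  Read 'e': push. Stack: eace
  Read 'a': push. Stack: eacea
  Read 'b': push. Stack: eaceab
  Read 'd': push. Stack: eaceabd
  Read 'c': push. Stack: eaceabdc
  Read 'a': push. Stack: eaceabdca
  Read 'd': push. Stack: eaceabdcad
Final stack: "eaceabdcad" (length 10)

10


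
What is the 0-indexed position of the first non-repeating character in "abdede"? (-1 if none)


Input: abdede
Character frequencies:
  'a': 1
  'b': 1
  'd': 2
  'e': 2
Scanning left to right for freq == 1:
  Position 0 ('a'): unique! => answer = 0

0


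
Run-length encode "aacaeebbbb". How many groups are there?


Input: aacaeebbbb
Scanning for consecutive runs:
  Group 1: 'a' x 2 (positions 0-1)
  Group 2: 'c' x 1 (positions 2-2)
  Group 3: 'a' x 1 (positions 3-3)
  Group 4: 'e' x 2 (positions 4-5)
  Group 5: 'b' x 4 (positions 6-9)
Total groups: 5

5


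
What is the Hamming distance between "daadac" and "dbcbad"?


Comparing "daadac" and "dbcbad" position by position:
  Position 0: 'd' vs 'd' => same
  Position 1: 'a' vs 'b' => differ
  Position 2: 'a' vs 'c' => differ
  Position 3: 'd' vs 'b' => differ
  Position 4: 'a' vs 'a' => same
  Position 5: 'c' vs 'd' => differ
Total differences (Hamming distance): 4

4


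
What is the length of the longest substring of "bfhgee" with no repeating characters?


Input: "bfhgee"
Sliding window (track last position of each char):
  Position 0 ('b'): window [0,0] length 1 -- new best
  Position 1 ('f'): window [0,1] length 2 -- new best
  Position 2 ('h'): window [0,2] length 3 -- new best
  Position 3 ('g'): window [0,3] length 4 -- new best
  Position 4 ('e'): window [0,4] length 5 -- new best
  Position 5 ('e'): repeat (last at 4), move window start to 5
  Position 5 ('e'): window [5,5] length 1
Longest substring with no repeats: "bfhge" with length 5

5


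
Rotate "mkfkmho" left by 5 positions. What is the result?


Input: "mkfkmho", rotate left by 5
First 5 characters: "mkfkm"
Remaining characters: "ho"
Concatenate remaining + first: "ho" + "mkfkm" = "homkfkm"

homkfkm


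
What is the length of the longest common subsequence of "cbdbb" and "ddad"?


LCS of "cbdbb" and "ddad"
DP table:
           d    d    a    d
      0    0    0    0    0
  c   0    0    0    0    0
  b   0    0    0    0    0
  d   0    1    1    1    1
  b   0    1    1    1    1
  b   0    1    1    1    1
LCS length = dp[5][4] = 1

1


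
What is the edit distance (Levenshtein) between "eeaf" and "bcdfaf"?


Computing edit distance: "eeaf" -> "bcdfaf"
DP table:
           b    c    d    f    a    f
      0    1    2    3    4    5    6
  e   1    1    2    3    4    5    6
  e   2    2    2    3    4    5    6
  a   3    3    3    3    4    4    5
  f   4    4    4    4    3    4    4
Edit distance = dp[4][6] = 4

4


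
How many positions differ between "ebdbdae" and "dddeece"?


Comparing "ebdbdae" and "dddeece" position by position:
  Position 0: 'e' vs 'd' => DIFFER
  Position 1: 'b' vs 'd' => DIFFER
  Position 2: 'd' vs 'd' => same
  Position 3: 'b' vs 'e' => DIFFER
  Position 4: 'd' vs 'e' => DIFFER
  Position 5: 'a' vs 'c' => DIFFER
  Position 6: 'e' vs 'e' => same
Positions that differ: 5

5


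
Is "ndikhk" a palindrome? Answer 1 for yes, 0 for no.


Input: ndikhk
Reversed: khkidn
  Compare pos 0 ('n') with pos 5 ('k'): MISMATCH
  Compare pos 1 ('d') with pos 4 ('h'): MISMATCH
  Compare pos 2 ('i') with pos 3 ('k'): MISMATCH
Result: not a palindrome

0


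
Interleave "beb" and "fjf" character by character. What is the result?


Interleaving "beb" and "fjf":
  Position 0: 'b' from first, 'f' from second => "bf"
  Position 1: 'e' from first, 'j' from second => "ej"
  Position 2: 'b' from first, 'f' from second => "bf"
Result: bfejbf

bfejbf


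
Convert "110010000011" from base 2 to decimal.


Input: "110010000011" in base 2
Positional expansion:
  Digit '1' (value 1) x 2^11 = 2048
  Digit '1' (value 1) x 2^10 = 1024
  Digit '0' (value 0) x 2^9 = 0
  Digit '0' (value 0) x 2^8 = 0
  Digit '1' (value 1) x 2^7 = 128
  Digit '0' (value 0) x 2^6 = 0
  Digit '0' (value 0) x 2^5 = 0
  Digit '0' (value 0) x 2^4 = 0
  Digit '0' (value 0) x 2^3 = 0
  Digit '0' (value 0) x 2^2 = 0
  Digit '1' (value 1) x 2^1 = 2
  Digit '1' (value 1) x 2^0 = 1
Sum = 3203

3203


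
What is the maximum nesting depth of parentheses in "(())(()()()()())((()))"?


Input: "(())(()()()()())((()))"
Tracking depth:
  Position 0 '(': depth becomes 1
  Position 1 '(': depth becomes 2
  Position 2 ')': depth becomes 1
  Position 3 ')': depth becomes 0
  Position 4 '(': depth becomes 1
  Position 5 '(': depth becomes 2
  Position 6 ')': depth becomes 1
  Position 7 '(': depth becomes 2
  Position 8 ')': depth becomes 1
  Position 9 '(': depth becomes 2
  Position 10 ')': depth becomes 1
  Position 11 '(': depth becomes 2
  Position 12 ')': depth becomes 1
  Position 13 '(': depth becomes 2
  Position 14 ')': depth becomes 1
  Position 15 ')': depth becomes 0
  Position 16 '(': depth becomes 1
  Position 17 '(': depth becomes 2
  Position 18 '(': depth becomes 3
  Position 19 ')': depth becomes 2
  Position 20 ')': depth becomes 1
  Position 21 ')': depth becomes 0
Maximum depth reached: 3

3


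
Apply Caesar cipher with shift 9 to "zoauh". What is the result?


Caesar cipher: shift "zoauh" by 9
  'z' (pos 25) + 9 = pos 8 = 'i'
  'o' (pos 14) + 9 = pos 23 = 'x'
  'a' (pos 0) + 9 = pos 9 = 'j'
  'u' (pos 20) + 9 = pos 3 = 'd'
  'h' (pos 7) + 9 = pos 16 = 'q'
Result: ixjdq

ixjdq


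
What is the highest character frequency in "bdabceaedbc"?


Input: bdabceaedbc
Character counts:
  'a': 2
  'b': 3
  'c': 2
  'd': 2
  'e': 2
Maximum frequency: 3

3


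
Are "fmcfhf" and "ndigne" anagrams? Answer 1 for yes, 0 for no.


Strings: "fmcfhf", "ndigne"
Sorted first:  cfffhm
Sorted second: deginn
Differ at position 0: 'c' vs 'd' => not anagrams

0


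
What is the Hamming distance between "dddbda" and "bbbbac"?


Comparing "dddbda" and "bbbbac" position by position:
  Position 0: 'd' vs 'b' => differ
  Position 1: 'd' vs 'b' => differ
  Position 2: 'd' vs 'b' => differ
  Position 3: 'b' vs 'b' => same
  Position 4: 'd' vs 'a' => differ
  Position 5: 'a' vs 'c' => differ
Total differences (Hamming distance): 5

5
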